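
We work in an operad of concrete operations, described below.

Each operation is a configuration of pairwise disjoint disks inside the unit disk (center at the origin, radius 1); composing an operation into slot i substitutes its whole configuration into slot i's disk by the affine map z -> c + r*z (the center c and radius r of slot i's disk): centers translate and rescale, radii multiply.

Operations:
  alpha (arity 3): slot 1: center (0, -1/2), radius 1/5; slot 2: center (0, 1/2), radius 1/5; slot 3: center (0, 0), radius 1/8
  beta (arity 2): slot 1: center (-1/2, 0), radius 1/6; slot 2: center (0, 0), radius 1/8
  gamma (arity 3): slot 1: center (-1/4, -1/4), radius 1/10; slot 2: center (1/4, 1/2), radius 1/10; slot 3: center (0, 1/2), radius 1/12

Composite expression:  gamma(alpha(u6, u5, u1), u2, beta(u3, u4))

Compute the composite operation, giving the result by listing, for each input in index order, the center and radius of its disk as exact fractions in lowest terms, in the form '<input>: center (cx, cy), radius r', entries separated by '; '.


Below gamma, radii multiply path by path; the u-disk centers shift.
input u6: composing its 2 substitution steps yields center (-1/4, -3/10), radius 1/50
input u5: composing its 2 substitution steps yields center (-1/4, -1/5), radius 1/50
input u1: composing its 2 substitution steps yields center (-1/4, -1/4), radius 1/80
input u2: composing its 1 substitution step yields center (1/4, 1/2), radius 1/10
input u3: composing its 2 substitution steps yields center (-1/24, 1/2), radius 1/72
input u4: composing its 2 substitution steps yields center (0, 1/2), radius 1/96

u1: center (-1/4, -1/4), radius 1/80; u2: center (1/4, 1/2), radius 1/10; u3: center (-1/24, 1/2), radius 1/72; u4: center (0, 1/2), radius 1/96; u5: center (-1/4, -1/5), radius 1/50; u6: center (-1/4, -3/10), radius 1/50


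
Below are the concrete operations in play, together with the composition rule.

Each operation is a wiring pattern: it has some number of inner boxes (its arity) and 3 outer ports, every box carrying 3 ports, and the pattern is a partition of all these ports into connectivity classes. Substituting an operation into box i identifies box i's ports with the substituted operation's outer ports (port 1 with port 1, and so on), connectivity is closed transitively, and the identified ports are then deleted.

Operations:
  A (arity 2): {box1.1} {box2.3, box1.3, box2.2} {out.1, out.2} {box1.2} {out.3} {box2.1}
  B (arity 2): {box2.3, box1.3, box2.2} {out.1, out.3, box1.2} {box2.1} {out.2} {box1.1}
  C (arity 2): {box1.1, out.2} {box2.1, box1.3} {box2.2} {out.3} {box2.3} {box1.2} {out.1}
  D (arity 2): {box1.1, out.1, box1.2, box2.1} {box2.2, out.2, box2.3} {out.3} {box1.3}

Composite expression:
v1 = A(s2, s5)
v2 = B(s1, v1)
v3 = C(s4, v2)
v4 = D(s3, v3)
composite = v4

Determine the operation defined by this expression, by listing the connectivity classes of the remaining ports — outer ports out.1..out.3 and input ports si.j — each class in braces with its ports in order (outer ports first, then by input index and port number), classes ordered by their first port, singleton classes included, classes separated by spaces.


{out.1, s3.1, s3.2} {out.2, s4.1} {out.3} {s1.1} {s1.2, s4.3} {s1.3} {s2.1} {s2.2} {s2.3, s5.2, s5.3} {s3.3} {s4.2} {s5.1}

Reachability decides: close wires over D-identified ports.
the subtree at A composes to {out.1, out.2} {out.3} {s2.1} {s2.2} {s2.3, s5.2, s5.3} {s5.1} on (s2, s5); out.j = own outer ports
the subtree at B composes to {out.1, out.3, s1.2} {out.2} {s1.1} {s1.3} {s2.1} {s2.2} {s2.3, s5.2, s5.3} {s5.1} on (s1, s2, s5); out.j = own outer ports
the subtree at C composes to {out.1} {out.2, s4.1} {out.3} {s1.1} {s1.2, s4.3} {s1.3} {s2.1} {s2.2} {s2.3, s5.2, s5.3} {s4.2} {s5.1} on (s4, s1, s2, s5); out.j = own outer ports
the subtree at D composes to {out.1, s3.1, s3.2} {out.2, s4.1} {out.3} {s1.1} {s1.2, s4.3} {s1.3} {s2.1} {s2.2} {s2.3, s5.2, s5.3} {s3.3} {s4.2} {s5.1} on (s3, s4, s1, s2, s5); out.j = own outer ports


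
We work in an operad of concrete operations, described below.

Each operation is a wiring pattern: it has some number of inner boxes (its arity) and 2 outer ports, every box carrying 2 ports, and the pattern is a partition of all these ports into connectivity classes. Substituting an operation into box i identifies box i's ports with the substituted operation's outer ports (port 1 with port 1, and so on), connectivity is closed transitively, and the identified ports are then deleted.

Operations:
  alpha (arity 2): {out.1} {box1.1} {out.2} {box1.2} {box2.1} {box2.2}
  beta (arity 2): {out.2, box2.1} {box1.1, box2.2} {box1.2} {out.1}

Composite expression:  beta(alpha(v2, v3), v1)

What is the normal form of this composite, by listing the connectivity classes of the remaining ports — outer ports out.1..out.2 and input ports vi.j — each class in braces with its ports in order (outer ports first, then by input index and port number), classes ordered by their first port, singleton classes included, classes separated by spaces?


{out.1} {out.2, v1.1} {v1.2} {v2.1} {v2.2} {v3.1} {v3.2}

Substituting into beta glues patterns; closure does the rest.
alpha over (v2, v3) gives {out.1} {out.2} {v2.1} {v2.2} {v3.1} {v3.2}, out.j being that stage's outer ports
beta over (v2, v3, v1) gives {out.1} {out.2, v1.1} {v1.2} {v2.1} {v2.2} {v3.1} {v3.2}, out.j being that stage's outer ports


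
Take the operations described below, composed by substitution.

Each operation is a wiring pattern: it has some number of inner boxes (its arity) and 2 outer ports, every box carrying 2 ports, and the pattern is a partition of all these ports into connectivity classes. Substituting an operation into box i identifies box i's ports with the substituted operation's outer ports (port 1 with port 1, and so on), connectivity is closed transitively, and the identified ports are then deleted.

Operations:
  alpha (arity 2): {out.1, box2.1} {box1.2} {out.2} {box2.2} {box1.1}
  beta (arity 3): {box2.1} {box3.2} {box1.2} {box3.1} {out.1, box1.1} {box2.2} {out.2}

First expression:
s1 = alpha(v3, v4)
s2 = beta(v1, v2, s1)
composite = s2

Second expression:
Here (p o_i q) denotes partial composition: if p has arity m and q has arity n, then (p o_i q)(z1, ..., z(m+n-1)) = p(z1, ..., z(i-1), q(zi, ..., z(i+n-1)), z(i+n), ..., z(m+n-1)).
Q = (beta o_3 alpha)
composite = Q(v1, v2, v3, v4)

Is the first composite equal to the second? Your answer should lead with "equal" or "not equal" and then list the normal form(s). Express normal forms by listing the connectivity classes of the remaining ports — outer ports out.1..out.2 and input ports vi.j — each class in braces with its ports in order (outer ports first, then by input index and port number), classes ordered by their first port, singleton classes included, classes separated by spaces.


The first expression reduces to {out.1, v1.1} {out.2} {v1.2} {v2.1} {v2.2} {v3.1} {v3.2} {v4.1} {v4.2}
The second expression reduces to {out.1, v1.1} {out.2} {v1.2} {v2.1} {v2.2} {v3.1} {v3.2} {v4.1} {v4.2}
Same normal form: equal.

equal; both compose to {out.1, v1.1} {out.2} {v1.2} {v2.1} {v2.2} {v3.1} {v3.2} {v4.1} {v4.2}


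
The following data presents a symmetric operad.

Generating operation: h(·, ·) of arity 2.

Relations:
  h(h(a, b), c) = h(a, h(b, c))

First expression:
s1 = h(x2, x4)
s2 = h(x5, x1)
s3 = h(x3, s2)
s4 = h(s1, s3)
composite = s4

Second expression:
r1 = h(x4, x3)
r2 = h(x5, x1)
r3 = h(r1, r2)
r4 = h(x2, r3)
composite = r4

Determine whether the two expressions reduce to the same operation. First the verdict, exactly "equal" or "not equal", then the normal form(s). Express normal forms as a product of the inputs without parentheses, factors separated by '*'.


equal — both sides give x2 * x4 * x3 * x5 * x1

In normal form, the first expression is x2 * x4 * x3 * x5 * x1
In normal form, the second expression is x2 * x4 * x3 * x5 * x1
One common form — equal.


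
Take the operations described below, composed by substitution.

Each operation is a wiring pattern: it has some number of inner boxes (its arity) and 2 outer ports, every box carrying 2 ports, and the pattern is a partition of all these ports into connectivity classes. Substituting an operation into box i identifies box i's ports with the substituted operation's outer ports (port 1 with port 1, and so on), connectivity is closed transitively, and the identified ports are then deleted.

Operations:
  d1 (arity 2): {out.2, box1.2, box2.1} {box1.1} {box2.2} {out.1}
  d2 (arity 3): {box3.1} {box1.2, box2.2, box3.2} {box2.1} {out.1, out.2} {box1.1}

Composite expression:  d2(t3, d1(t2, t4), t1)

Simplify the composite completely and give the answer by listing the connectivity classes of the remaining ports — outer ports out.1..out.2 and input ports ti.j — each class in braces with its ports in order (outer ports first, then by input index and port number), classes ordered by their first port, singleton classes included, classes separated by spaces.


{out.1, out.2} {t1.1} {t1.2, t2.2, t3.2, t4.1} {t2.1} {t3.1} {t4.2}


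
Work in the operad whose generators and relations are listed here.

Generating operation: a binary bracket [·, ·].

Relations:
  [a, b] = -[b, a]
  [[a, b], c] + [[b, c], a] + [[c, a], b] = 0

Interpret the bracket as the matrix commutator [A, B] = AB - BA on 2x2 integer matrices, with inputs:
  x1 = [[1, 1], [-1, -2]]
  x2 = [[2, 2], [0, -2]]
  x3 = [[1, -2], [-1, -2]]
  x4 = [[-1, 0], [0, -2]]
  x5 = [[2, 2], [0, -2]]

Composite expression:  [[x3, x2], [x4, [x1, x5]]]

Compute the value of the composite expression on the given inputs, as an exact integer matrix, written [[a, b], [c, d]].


[[64, 8], [-16, -64]]

[x3, x2] = [[2, 14], [-4, -2]]
[x1, x5] = [[2, 2], [-4, -2]]
[x4, [x1, x5]] = [[0, 2], [4, 0]]
[[x3, x2], [x4, [x1, x5]]] = [[64, 8], [-16, -64]]


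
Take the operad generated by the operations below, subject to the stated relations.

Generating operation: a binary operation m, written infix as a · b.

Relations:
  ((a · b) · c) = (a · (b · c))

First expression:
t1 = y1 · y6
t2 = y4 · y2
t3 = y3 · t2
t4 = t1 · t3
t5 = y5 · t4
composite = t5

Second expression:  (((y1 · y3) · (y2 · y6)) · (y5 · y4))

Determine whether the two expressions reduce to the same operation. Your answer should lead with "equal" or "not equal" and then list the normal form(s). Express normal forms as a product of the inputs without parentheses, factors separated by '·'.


not equal; the first gives y5 · y1 · y6 · y3 · y4 · y2 and the second y1 · y3 · y2 · y6 · y5 · y4


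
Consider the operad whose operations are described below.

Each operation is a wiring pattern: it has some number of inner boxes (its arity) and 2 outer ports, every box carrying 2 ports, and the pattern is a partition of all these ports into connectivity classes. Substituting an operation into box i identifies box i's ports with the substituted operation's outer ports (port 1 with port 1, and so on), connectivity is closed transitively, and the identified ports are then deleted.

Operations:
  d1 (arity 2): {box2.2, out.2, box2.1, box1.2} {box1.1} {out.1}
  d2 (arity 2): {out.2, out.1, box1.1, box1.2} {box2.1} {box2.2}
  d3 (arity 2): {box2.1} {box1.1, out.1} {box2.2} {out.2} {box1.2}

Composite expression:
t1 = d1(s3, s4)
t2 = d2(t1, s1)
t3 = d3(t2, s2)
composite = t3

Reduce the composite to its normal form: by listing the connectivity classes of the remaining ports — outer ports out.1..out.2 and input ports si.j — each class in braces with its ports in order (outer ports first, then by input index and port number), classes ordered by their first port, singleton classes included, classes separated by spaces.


Substituting into d3 glues patterns; closure does the rest.
composing d1 on (s3, s4), with out.j its own outer ports: {out.1} {out.2, s3.2, s4.1, s4.2} {s3.1}
composing d2 on (s3, s4, s1), with out.j its own outer ports: {out.1, out.2, s3.2, s4.1, s4.2} {s1.1} {s1.2} {s3.1}
composing d3 on (s3, s4, s1, s2), with out.j its own outer ports: {out.1, s3.2, s4.1, s4.2} {out.2} {s1.1} {s1.2} {s2.1} {s2.2} {s3.1}

{out.1, s3.2, s4.1, s4.2} {out.2} {s1.1} {s1.2} {s2.1} {s2.2} {s3.1}


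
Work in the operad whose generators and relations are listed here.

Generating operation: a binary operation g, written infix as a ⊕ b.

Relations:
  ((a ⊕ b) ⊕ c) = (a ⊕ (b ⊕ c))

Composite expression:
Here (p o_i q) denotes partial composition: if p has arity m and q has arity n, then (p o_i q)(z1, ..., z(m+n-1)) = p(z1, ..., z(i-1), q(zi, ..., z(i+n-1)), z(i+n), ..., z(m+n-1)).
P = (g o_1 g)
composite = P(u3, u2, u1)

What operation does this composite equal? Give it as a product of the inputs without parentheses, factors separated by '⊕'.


u3 ⊕ u2 ⊕ u1

Associativity of g dissolves the nesting; only the u-input order survives.
(u3 ⊕ u2) unparenthesizes to u3 ⊕ u2
((u3 ⊕ u2) ⊕ u1) unparenthesizes to u3 ⊕ u2 ⊕ u1


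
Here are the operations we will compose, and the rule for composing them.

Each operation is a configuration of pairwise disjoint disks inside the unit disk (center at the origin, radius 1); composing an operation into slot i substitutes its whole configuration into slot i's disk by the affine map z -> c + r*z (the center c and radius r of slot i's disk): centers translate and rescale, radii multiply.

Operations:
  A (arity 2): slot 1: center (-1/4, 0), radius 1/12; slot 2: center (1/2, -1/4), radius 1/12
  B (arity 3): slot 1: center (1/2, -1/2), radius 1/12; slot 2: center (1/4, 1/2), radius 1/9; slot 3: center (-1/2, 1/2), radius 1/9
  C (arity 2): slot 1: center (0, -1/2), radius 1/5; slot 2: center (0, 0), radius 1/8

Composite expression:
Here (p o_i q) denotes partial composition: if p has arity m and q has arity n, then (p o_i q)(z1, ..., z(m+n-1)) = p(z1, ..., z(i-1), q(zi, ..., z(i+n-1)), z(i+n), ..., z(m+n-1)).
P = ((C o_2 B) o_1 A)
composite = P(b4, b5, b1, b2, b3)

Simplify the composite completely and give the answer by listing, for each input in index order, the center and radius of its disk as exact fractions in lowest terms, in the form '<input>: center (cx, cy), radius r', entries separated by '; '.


Follow each b-input down from C: c' goes to c + r*c', radius to r*r'.
tracing b4 down its 2-map path: center (-1/20, -1/2), radius 1/60
tracing b5 down its 2-map path: center (1/10, -11/20), radius 1/60
tracing b1 down its 2-map path: center (1/16, -1/16), radius 1/96
tracing b2 down its 2-map path: center (1/32, 1/16), radius 1/72
tracing b3 down its 2-map path: center (-1/16, 1/16), radius 1/72

b1: center (1/16, -1/16), radius 1/96; b2: center (1/32, 1/16), radius 1/72; b3: center (-1/16, 1/16), radius 1/72; b4: center (-1/20, -1/2), radius 1/60; b5: center (1/10, -11/20), radius 1/60


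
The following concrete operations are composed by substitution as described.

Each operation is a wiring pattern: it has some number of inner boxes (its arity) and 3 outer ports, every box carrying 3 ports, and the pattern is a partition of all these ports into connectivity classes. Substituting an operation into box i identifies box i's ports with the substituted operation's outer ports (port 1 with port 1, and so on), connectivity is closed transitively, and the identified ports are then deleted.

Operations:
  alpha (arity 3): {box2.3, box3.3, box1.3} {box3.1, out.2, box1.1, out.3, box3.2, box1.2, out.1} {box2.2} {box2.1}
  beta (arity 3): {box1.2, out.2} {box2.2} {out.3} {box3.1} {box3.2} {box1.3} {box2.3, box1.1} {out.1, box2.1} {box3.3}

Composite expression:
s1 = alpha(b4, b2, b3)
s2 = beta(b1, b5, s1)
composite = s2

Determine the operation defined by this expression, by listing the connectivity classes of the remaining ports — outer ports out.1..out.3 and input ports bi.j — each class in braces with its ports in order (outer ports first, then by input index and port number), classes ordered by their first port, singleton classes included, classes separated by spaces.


{out.1, b5.1} {out.2, b1.2} {out.3} {b1.1, b5.3} {b1.3} {b2.1} {b2.2} {b2.3, b3.3, b4.3} {b3.1, b3.2, b4.1, b4.2} {b5.2}

Substituting into beta glues patterns; closure does the rest.
after alpha, the pattern on (b4, b2, b3) reads {out.1, out.2, out.3, b3.1, b3.2, b4.1, b4.2} {b2.1} {b2.2} {b2.3, b3.3, b4.3} (out.j = its outer ports)
after beta, the pattern on (b1, b5, b4, b2, b3) reads {out.1, b5.1} {out.2, b1.2} {out.3} {b1.1, b5.3} {b1.3} {b2.1} {b2.2} {b2.3, b3.3, b4.3} {b3.1, b3.2, b4.1, b4.2} {b5.2} (out.j = its outer ports)


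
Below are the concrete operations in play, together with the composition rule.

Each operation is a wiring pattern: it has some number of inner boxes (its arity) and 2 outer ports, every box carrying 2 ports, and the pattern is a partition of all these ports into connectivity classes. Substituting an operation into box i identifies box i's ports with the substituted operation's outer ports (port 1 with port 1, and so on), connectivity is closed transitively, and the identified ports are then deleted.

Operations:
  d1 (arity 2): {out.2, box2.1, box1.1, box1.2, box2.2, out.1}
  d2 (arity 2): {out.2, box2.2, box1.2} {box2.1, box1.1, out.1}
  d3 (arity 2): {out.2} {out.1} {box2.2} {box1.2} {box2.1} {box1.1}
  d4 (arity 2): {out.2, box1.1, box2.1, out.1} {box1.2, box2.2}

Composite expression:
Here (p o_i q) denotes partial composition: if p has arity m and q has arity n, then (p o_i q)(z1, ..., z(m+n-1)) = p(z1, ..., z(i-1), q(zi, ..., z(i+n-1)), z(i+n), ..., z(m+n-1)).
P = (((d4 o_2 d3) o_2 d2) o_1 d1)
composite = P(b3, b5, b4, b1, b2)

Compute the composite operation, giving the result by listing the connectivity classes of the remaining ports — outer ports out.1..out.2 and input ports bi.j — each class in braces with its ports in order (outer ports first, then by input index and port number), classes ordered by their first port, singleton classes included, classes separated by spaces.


{out.1, out.2, b3.1, b3.2, b5.1, b5.2} {b1.1, b4.1} {b1.2, b4.2} {b2.1} {b2.2}

Two ports join when wires chain via d4-identified ports.
d1 over (b3, b5) gives {out.1, out.2, b3.1, b3.2, b5.1, b5.2}, out.j being that stage's outer ports
d2 over (b4, b1) gives {out.1, b1.1, b4.1} {out.2, b1.2, b4.2}, out.j being that stage's outer ports
d3 over (b4, b1, b2) gives {out.1} {out.2} {b1.1, b4.1} {b1.2, b4.2} {b2.1} {b2.2}, out.j being that stage's outer ports
d4 over (b3, b5, b4, b1, b2) gives {out.1, out.2, b3.1, b3.2, b5.1, b5.2} {b1.1, b4.1} {b1.2, b4.2} {b2.1} {b2.2}, out.j being that stage's outer ports


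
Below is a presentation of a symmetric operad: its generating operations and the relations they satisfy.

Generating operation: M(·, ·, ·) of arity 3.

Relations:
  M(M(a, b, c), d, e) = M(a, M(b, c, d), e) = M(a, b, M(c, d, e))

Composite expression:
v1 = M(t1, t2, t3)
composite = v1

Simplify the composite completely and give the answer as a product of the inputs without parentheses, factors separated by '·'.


t1 · t2 · t3

All parenthesizations of M agree; list the t-inputs left to right.
M(t1, t2, t3) collapses to t1 · t2 · t3


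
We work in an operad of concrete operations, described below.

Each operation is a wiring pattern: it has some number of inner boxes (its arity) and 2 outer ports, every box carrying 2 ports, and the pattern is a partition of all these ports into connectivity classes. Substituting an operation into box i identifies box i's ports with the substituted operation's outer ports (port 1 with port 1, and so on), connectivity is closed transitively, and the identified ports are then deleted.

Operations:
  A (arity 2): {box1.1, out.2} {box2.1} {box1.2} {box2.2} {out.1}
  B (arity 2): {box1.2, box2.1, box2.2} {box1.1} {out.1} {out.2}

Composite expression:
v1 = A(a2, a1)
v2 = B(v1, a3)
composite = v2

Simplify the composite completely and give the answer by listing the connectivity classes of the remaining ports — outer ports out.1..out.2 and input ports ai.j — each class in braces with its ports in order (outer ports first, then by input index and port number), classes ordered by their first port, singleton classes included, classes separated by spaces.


Substituting into B glues patterns; closure does the rest.
A over (a2, a1) gives {out.1} {out.2, a2.1} {a1.1} {a1.2} {a2.2}, out.j being that stage's outer ports
B over (a2, a1, a3) gives {out.1} {out.2} {a1.1} {a1.2} {a2.1, a3.1, a3.2} {a2.2}, out.j being that stage's outer ports

{out.1} {out.2} {a1.1} {a1.2} {a2.1, a3.1, a3.2} {a2.2}


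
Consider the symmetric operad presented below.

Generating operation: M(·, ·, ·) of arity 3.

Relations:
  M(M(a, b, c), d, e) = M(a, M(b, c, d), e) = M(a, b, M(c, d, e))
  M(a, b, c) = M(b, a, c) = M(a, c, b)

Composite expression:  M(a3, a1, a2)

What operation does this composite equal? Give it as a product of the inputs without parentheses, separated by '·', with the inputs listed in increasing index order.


a1 · a2 · a3


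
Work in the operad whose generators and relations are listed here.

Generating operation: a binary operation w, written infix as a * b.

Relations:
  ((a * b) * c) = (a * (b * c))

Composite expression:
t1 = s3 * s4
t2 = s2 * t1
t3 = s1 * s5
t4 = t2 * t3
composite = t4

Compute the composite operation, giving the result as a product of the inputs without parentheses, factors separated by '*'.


s2 * s3 * s4 * s1 * s5


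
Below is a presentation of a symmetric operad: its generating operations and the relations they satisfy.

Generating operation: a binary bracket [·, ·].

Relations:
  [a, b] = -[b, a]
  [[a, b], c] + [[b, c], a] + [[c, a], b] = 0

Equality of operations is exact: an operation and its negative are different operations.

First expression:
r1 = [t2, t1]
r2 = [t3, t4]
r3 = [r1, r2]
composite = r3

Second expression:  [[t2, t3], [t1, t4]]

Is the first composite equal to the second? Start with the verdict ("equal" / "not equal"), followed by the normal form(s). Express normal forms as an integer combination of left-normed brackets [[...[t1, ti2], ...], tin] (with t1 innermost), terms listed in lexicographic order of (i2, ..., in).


In normal form, the first expression is -[[[t1, t2], t3], t4] + [[[t1, t2], t4], t3]
In normal form, the second expression is -[[[t1, t4], t2], t3] + [[[t1, t4], t3], t2]
The forms do not match — not equal.

not equal — first -[[[t1, t2], t3], t4] + [[[t1, t2], t4], t3], second -[[[t1, t4], t2], t3] + [[[t1, t4], t3], t2]


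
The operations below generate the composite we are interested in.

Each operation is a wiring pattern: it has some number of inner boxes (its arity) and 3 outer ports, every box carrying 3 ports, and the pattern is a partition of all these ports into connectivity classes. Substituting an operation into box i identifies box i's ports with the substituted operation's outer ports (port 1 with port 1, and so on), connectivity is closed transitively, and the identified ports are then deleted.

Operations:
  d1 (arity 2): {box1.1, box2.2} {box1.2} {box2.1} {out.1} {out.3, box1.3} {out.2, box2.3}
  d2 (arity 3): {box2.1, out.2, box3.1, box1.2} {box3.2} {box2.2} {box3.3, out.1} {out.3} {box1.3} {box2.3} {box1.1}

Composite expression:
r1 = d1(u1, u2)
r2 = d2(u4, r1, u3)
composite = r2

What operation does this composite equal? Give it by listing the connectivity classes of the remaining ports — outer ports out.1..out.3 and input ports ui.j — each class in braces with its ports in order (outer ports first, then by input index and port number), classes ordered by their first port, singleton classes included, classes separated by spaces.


{out.1, u3.3} {out.2, u3.1, u4.2} {out.3} {u1.1, u2.2} {u1.2} {u1.3} {u2.1} {u2.3} {u3.2} {u4.1} {u4.3}

Two ports join when wires chain via d2-identified ports.
through d1, on inputs (u1, u2): {out.1} {out.2, u2.3} {out.3, u1.3} {u1.1, u2.2} {u1.2} {u2.1} (out.j = stage outer ports)
through d2, on inputs (u4, u1, u2, u3): {out.1, u3.3} {out.2, u3.1, u4.2} {out.3} {u1.1, u2.2} {u1.2} {u1.3} {u2.1} {u2.3} {u3.2} {u4.1} {u4.3} (out.j = stage outer ports)


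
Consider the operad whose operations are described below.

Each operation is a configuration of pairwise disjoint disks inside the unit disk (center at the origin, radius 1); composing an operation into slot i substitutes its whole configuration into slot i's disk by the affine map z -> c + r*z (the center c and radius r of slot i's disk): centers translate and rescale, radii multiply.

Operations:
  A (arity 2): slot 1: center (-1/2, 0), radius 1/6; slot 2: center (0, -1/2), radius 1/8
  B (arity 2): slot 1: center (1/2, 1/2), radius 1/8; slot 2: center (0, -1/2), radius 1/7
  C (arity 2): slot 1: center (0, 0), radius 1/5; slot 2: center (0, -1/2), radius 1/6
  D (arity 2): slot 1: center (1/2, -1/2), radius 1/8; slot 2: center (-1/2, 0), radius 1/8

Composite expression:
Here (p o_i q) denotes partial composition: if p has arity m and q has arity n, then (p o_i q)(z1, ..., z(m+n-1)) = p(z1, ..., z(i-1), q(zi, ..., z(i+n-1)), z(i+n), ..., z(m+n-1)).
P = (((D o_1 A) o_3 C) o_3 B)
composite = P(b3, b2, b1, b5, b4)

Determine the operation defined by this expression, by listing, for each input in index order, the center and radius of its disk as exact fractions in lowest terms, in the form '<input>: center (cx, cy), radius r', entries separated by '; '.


b1: center (-39/80, 1/80), radius 1/320; b2: center (1/2, -9/16), radius 1/64; b3: center (7/16, -1/2), radius 1/48; b4: center (-1/2, -1/16), radius 1/48; b5: center (-1/2, -1/80), radius 1/280

Follow each b-input down from D: c' goes to c + r*c', radius to r*r'.
b3: after 2 affine steps, its disk has center (7/16, -1/2), radius 1/48
b2: after 2 affine steps, its disk has center (1/2, -9/16), radius 1/64
b1: after 3 affine steps, its disk has center (-39/80, 1/80), radius 1/320
b5: after 3 affine steps, its disk has center (-1/2, -1/80), radius 1/280
b4: after 2 affine steps, its disk has center (-1/2, -1/16), radius 1/48


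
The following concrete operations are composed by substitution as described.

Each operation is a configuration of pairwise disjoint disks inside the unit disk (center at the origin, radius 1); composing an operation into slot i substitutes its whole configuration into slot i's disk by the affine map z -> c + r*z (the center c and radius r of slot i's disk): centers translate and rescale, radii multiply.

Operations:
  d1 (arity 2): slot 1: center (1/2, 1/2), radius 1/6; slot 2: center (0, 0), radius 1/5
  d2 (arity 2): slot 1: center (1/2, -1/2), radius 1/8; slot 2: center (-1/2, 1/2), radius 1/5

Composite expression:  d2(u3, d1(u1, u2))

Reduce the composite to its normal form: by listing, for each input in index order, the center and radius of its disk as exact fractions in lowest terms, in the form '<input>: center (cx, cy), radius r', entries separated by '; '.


Each u-disk chains the slot maps above it in d2; radii multiply.
u3: after 1 affine step, its disk has center (1/2, -1/2), radius 1/8
u1: after 2 affine steps, its disk has center (-2/5, 3/5), radius 1/30
u2: after 2 affine steps, its disk has center (-1/2, 1/2), radius 1/25

u1: center (-2/5, 3/5), radius 1/30; u2: center (-1/2, 1/2), radius 1/25; u3: center (1/2, -1/2), radius 1/8


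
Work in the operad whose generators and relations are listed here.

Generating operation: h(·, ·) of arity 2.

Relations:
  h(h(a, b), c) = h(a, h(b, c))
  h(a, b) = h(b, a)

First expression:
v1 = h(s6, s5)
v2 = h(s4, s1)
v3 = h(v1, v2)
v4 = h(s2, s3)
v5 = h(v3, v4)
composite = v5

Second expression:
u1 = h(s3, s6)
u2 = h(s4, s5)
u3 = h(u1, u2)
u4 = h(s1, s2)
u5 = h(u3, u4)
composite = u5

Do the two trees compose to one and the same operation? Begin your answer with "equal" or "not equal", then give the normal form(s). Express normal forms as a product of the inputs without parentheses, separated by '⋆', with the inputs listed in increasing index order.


equal — both sides give s1 ⋆ s2 ⋆ s3 ⋆ s4 ⋆ s5 ⋆ s6

Normal form of the first expression: s1 ⋆ s2 ⋆ s3 ⋆ s4 ⋆ s5 ⋆ s6
Normal form of the second expression: s1 ⋆ s2 ⋆ s3 ⋆ s4 ⋆ s5 ⋆ s6
One common form — equal.


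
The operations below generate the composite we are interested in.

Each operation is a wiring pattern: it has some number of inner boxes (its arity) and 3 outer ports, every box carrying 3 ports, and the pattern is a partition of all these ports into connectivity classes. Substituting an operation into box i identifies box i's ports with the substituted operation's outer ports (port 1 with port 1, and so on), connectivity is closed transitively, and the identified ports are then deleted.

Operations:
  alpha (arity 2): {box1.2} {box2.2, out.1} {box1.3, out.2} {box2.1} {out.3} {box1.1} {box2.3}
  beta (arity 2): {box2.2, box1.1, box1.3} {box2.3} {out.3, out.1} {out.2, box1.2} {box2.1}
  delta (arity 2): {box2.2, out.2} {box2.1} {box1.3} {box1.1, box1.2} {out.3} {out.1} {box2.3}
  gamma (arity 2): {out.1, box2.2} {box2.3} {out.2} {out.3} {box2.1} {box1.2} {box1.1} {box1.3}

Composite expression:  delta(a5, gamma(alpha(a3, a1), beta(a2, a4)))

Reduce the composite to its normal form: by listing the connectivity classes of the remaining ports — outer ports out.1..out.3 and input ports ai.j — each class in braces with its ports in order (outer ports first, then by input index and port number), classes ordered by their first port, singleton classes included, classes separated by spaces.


Substituting into delta glues patterns; closure does the rest.
composing alpha on (a3, a1), with out.j its own outer ports: {out.1, a1.2} {out.2, a3.3} {out.3} {a1.1} {a1.3} {a3.1} {a3.2}
composing beta on (a2, a4), with out.j its own outer ports: {out.1, out.3} {out.2, a2.2} {a2.1, a2.3, a4.2} {a4.1} {a4.3}
composing gamma on (a3, a1, a2, a4), with out.j its own outer ports: {out.1, a2.2} {out.2} {out.3} {a1.1} {a1.2} {a1.3} {a2.1, a2.3, a4.2} {a3.1} {a3.2} {a3.3} {a4.1} {a4.3}
composing delta on (a5, a3, a1, a2, a4), with out.j its own outer ports: {out.1} {out.2} {out.3} {a1.1} {a1.2} {a1.3} {a2.1, a2.3, a4.2} {a2.2} {a3.1} {a3.2} {a3.3} {a4.1} {a4.3} {a5.1, a5.2} {a5.3}

{out.1} {out.2} {out.3} {a1.1} {a1.2} {a1.3} {a2.1, a2.3, a4.2} {a2.2} {a3.1} {a3.2} {a3.3} {a4.1} {a4.3} {a5.1, a5.2} {a5.3}


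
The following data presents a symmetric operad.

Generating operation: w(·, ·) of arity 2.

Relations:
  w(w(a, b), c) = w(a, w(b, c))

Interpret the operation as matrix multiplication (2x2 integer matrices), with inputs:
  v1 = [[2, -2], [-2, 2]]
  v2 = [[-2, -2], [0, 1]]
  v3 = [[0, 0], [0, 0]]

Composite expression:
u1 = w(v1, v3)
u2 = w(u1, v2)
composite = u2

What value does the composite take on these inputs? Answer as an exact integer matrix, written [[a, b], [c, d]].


[[0, 0], [0, 0]]

w(v1, v3) = [[0, 0], [0, 0]]
w(w(v1, v3), v2) = [[0, 0], [0, 0]]


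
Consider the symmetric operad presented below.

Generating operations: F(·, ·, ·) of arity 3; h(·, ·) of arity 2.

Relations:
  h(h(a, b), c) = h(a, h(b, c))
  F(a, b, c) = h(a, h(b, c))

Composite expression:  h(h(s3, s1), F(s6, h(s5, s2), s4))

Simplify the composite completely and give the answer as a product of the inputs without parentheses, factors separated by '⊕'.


Every regrouping of h is equal, so read the s-inputs in written order.
h(s3, s1) flattens to s3 ⊕ s1
h(s5, s2) flattens to s5 ⊕ s2
F(s6, h(s5, s2), s4) flattens to s6 ⊕ s5 ⊕ s2 ⊕ s4
h(h(s3, s1), F(s6, h(s5, s2), s4)) flattens to s3 ⊕ s1 ⊕ s6 ⊕ s5 ⊕ s2 ⊕ s4

s3 ⊕ s1 ⊕ s6 ⊕ s5 ⊕ s2 ⊕ s4


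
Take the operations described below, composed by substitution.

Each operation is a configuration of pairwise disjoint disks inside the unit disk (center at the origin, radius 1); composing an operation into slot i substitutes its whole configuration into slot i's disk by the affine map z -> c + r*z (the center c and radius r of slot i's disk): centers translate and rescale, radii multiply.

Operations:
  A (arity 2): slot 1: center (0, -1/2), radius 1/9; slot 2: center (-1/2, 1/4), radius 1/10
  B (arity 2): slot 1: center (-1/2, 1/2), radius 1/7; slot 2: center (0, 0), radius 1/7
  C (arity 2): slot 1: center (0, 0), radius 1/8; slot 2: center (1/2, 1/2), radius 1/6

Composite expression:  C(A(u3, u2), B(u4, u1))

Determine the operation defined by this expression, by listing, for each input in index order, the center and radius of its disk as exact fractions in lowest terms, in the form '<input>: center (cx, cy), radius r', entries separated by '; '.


u1: center (1/2, 1/2), radius 1/42; u2: center (-1/16, 1/32), radius 1/80; u3: center (0, -1/16), radius 1/72; u4: center (5/12, 7/12), radius 1/42

Affine substitution under C: radii multiply and u-centers shift.
u3: after 2 affine steps, its disk has center (0, -1/16), radius 1/72
u2: after 2 affine steps, its disk has center (-1/16, 1/32), radius 1/80
u4: after 2 affine steps, its disk has center (5/12, 7/12), radius 1/42
u1: after 2 affine steps, its disk has center (1/2, 1/2), radius 1/42


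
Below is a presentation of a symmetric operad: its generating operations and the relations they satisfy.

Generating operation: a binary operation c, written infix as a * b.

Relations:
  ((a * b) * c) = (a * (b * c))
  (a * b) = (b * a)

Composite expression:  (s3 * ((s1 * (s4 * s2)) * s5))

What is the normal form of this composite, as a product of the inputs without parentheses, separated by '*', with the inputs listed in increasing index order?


s1 * s2 * s3 * s4 * s5

Both nesting and order wash out for c; what remains is which s's occur.
(s4 * s2) flattens to s4 * s2
(s1 * (s4 * s2)) flattens to s1 * s4 * s2
((s1 * (s4 * s2)) * s5) flattens to s1 * s4 * s2 * s5
(s3 * ((s1 * (s4 * s2)) * s5)) flattens to s3 * s1 * s4 * s2 * s5
reordering the factors by index: s1 * s2 * s3 * s4 * s5


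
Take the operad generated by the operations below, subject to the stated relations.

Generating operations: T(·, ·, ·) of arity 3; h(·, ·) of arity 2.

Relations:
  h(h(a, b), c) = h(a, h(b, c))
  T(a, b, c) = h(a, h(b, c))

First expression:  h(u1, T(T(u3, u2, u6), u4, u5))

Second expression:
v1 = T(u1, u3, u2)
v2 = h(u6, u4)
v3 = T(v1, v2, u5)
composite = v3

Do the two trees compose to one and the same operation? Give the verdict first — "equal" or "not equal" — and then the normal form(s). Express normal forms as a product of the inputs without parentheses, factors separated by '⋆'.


equal — both sides give u1 ⋆ u3 ⋆ u2 ⋆ u6 ⋆ u4 ⋆ u5

Normal form of the first expression: u1 ⋆ u3 ⋆ u2 ⋆ u6 ⋆ u4 ⋆ u5
Normal form of the second expression: u1 ⋆ u3 ⋆ u2 ⋆ u6 ⋆ u4 ⋆ u5
Same normal form: equal.


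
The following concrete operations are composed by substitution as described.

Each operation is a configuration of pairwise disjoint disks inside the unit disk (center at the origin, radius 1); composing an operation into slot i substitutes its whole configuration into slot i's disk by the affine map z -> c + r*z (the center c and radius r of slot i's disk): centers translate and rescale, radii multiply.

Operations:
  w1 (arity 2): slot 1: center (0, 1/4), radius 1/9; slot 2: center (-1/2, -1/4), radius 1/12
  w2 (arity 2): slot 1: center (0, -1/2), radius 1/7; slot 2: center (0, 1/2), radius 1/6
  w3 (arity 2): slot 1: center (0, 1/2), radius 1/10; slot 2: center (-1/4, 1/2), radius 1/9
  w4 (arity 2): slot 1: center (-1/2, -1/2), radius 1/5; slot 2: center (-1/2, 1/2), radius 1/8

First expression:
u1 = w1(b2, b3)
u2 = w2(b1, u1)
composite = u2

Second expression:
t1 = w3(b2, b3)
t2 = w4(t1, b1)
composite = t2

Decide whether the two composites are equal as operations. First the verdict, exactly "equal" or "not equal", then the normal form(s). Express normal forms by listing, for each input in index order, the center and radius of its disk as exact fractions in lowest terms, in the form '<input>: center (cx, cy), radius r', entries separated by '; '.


not equal — first b1: center (0, -1/2), radius 1/7; b2: center (0, 13/24), radius 1/54; b3: center (-1/12, 11/24), radius 1/72, second b1: center (-1/2, 1/2), radius 1/8; b2: center (-1/2, -2/5), radius 1/50; b3: center (-11/20, -2/5), radius 1/45

The first expression reduces to b1: center (0, -1/2), radius 1/7; b2: center (0, 13/24), radius 1/54; b3: center (-1/12, 11/24), radius 1/72
The second expression reduces to b1: center (-1/2, 1/2), radius 1/8; b2: center (-1/2, -2/5), radius 1/50; b3: center (-11/20, -2/5), radius 1/45
The normal forms differ: not equal.


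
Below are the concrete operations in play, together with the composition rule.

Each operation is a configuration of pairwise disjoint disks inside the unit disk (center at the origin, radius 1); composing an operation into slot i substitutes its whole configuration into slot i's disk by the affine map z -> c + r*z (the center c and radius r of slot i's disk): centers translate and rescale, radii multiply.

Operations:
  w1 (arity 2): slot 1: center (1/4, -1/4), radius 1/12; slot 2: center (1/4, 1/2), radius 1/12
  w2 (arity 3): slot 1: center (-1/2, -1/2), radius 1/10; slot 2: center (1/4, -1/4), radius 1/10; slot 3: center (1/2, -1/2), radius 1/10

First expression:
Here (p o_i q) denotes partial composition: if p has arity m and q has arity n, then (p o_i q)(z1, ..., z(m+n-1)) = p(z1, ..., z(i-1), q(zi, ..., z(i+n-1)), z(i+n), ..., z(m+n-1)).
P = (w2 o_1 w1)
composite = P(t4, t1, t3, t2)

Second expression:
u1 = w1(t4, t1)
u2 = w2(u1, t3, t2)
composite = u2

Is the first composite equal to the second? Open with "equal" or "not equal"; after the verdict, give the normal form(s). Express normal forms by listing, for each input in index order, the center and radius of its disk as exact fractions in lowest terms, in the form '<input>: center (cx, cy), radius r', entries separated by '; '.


equal — both sides give t1: center (-19/40, -9/20), radius 1/120; t2: center (1/2, -1/2), radius 1/10; t3: center (1/4, -1/4), radius 1/10; t4: center (-19/40, -21/40), radius 1/120

The first expression reduces to t1: center (-19/40, -9/20), radius 1/120; t2: center (1/2, -1/2), radius 1/10; t3: center (1/4, -1/4), radius 1/10; t4: center (-19/40, -21/40), radius 1/120
The second expression reduces to t1: center (-19/40, -9/20), radius 1/120; t2: center (1/2, -1/2), radius 1/10; t3: center (1/4, -1/4), radius 1/10; t4: center (-19/40, -21/40), radius 1/120
Same normal form: equal.


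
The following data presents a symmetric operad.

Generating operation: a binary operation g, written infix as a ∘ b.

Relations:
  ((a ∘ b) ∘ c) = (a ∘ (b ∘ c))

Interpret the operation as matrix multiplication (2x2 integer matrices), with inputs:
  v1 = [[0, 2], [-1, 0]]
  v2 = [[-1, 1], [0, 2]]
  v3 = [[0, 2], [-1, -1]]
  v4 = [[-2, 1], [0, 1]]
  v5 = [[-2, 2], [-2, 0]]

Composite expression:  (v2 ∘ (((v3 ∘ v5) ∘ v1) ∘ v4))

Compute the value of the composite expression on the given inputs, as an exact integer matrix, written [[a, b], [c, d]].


[[-4, 18], [-8, 20]]

(v3 ∘ v5) = [[-4, 0], [4, -2]]
((v3 ∘ v5) ∘ v1) = [[0, -8], [2, 8]]
(((v3 ∘ v5) ∘ v1) ∘ v4) = [[0, -8], [-4, 10]]
(v2 ∘ (((v3 ∘ v5) ∘ v1) ∘ v4)) = [[-4, 18], [-8, 20]]


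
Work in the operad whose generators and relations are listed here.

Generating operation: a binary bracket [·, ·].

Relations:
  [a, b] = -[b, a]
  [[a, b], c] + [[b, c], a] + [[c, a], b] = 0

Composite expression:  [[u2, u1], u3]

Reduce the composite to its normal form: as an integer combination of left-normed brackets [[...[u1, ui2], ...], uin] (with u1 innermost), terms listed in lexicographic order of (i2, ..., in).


-[[u1, u2], u3]

In the tensor algebra, words opening u1 carry the u1-anchored form.
Composite bracket: [[u2, u1], u3]
Applying ab - ba throughout gives 4 signed words (2^2 = 4).
Words beginning with u1 determine it all:
  sign of u1u2u3 is -1, so it contributes -[[u1, u2], u3]


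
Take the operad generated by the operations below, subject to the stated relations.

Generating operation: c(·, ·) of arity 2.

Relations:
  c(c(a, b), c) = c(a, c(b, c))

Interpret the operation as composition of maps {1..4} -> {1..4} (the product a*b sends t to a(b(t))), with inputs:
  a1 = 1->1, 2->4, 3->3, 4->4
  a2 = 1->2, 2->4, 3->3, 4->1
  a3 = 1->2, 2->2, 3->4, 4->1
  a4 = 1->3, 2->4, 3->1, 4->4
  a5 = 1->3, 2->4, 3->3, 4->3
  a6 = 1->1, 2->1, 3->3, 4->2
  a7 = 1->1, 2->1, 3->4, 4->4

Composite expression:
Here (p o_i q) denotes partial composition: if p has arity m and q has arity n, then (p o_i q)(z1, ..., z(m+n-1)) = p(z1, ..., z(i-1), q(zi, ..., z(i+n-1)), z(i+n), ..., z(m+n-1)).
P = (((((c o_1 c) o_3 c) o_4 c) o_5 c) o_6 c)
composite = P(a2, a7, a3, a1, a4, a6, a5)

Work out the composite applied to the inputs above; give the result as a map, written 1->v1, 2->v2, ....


1->2, 2->2, 3->2, 4->2

c(a2, a7) = 1->2, 2->2, 3->1, 4->1
c(a6, a5) = 1->3, 2->2, 3->3, 4->3
c(a4, c(a6, a5)) = 1->1, 2->4, 3->1, 4->1
c(a1, c(a4, c(a6, a5))) = 1->1, 2->4, 3->1, 4->1
c(a3, c(a1, c(a4, c(a6, a5)))) = 1->2, 2->1, 3->2, 4->2
c(c(a2, a7), c(a3, c(a1, c(a4, c(a6, a5))))) = 1->2, 2->2, 3->2, 4->2
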